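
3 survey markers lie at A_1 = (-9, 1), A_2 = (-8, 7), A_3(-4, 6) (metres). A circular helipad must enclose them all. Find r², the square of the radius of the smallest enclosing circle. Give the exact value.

Side lengths²: A_1A_2² = 37, A_1A_3² = 50, A_2A_3² = 17.
Since A_1A_3² = 50 < 37 + 17 = 54, the triangle is acute, so the smallest enclosing circle is the circumcircle.
Circumcentre = (-6.7, 3.7), r² = 12.58.

12.58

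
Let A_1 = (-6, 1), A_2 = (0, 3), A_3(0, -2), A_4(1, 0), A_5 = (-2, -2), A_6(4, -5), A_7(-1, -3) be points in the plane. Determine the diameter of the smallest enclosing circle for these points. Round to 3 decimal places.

A smallest enclosing disk is always determined by at most three of the input points on its boundary.
The farthest pair is A_1–A_6 with squared distance 136. The circle on this segment as diameter has centre (-1, -2) and r² = 136/4 = 34.
Check A_2: distance² to centre = 26 ≤ 34, so it lies inside.
All remaining points lie in this disk, and no smaller disk contains both endpoints, so this is the minimum enclosing circle.
Diameter = 2r = 2√34 ≈ 11.662.

11.662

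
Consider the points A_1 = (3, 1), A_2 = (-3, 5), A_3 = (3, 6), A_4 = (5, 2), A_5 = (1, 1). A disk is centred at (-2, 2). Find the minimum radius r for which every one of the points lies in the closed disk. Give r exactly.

The required radius is the distance from (-2, 2) to the farthest point.
Squared distances: 26, 10, 41, 49, 10.
Maximum is 49, attained at A_4.
r = √49 = 7.

7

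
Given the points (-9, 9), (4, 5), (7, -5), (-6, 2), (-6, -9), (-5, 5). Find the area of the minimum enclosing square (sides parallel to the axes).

The bounding box has width 16 and height 18.
An axis-aligned square enclosing the set must have side ≥ max(width, height).
So the minimum side is max(16, 18) = 18.
Area = 18² = 324.

324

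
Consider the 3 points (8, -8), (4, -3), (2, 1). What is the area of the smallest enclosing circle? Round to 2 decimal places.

91.89

Call the three points A, B, C in the order given.
Side lengths²: AB² = 41, AC² = 117, BC² = 20.
Since AC² = 117 ≥ 41 + 20 = 61, the angle opposite AC is not acute, so the smallest enclosing circle has AC as diameter.
Centre = midpoint of AC = (5, -3.5), r² = 117/4 = 29.25.
Area = π·r² = π·29.25 ≈ 91.89.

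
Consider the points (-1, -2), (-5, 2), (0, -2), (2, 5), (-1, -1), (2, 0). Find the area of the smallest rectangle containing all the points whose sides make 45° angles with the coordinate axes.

In coordinates u = x + y, v = x − y the rectangle is axis-aligned; the map (x,y)→(u,v) scales areas by 2.
u-values: -3, -3, -2, 7, -2, 2; range = 7 − (-3) = 10.
v-values: 1, -7, 2, -3, 0, 2; range = 2 − (-7) = 9.
Area = (10 × 9) / 2 = 45.

45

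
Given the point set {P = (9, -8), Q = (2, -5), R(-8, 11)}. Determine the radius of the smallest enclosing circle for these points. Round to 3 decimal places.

Side lengths²: PQ² = 58, PR² = 650, QR² = 356.
Since PR² = 650 ≥ 356 + 58 = 414, the angle opposite PR is not acute, so the smallest enclosing circle has PR as diameter.
Centre = midpoint of PR = (0.5, 1.5), r² = 650/4 = 162.5.
r = √(162.5) ≈ 12.748.

12.748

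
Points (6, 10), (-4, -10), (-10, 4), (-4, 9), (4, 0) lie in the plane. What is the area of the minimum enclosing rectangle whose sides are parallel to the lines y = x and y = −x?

300

In coordinates u = x + y, v = x − y the rectangle is axis-aligned; the map (x,y)→(u,v) scales areas by 2.
u-values: 16, -14, -6, 5, 4; range = 16 − (-14) = 30.
v-values: -4, 6, -14, -13, 4; range = 6 − (-14) = 20.
Area = (30 × 20) / 2 = 300.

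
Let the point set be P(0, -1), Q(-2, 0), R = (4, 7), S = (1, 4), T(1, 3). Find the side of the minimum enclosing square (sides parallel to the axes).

The bounding box has width 6 and height 8.
An axis-aligned square enclosing the set must have side ≥ max(width, height).
So the minimum side is max(6, 8) = 8.

8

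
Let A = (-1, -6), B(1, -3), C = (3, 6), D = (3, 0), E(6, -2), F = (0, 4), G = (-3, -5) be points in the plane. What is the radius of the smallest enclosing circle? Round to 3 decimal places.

By Welzl's lemma the MEC is supported by two points (diametrically opposite) or three points (on a circumcircle).
The minimum enclosing circle is determined by three boundary points: A, C, G.
Their circumcentre is (11/14, 1/14) with r² = 3925/98.
The farthest remaining point E is at distance² 3085/98 ≤ 3925/98.
r = √(3925/98) ≈ 6.329.

6.329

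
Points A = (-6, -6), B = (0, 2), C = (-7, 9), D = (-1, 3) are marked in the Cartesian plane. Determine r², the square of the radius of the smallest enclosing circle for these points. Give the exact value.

56.5

The farthest pair is A–C with squared distance 226. The circle on this segment as diameter has centre (-6.5, 1.5) and r² = 226/4 = 56.5.
Check B: distance² to centre = 42.5 ≤ 56.5, so it lies inside.
All remaining points lie in this disk, and no smaller disk contains both endpoints, so this is the minimum enclosing circle.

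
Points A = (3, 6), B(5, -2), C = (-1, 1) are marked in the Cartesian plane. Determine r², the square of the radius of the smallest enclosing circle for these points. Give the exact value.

Side lengths²: AB² = 68, AC² = 41, BC² = 45.
Since AB² = 68 < 45 + 41 = 86, the triangle is acute, so the smallest enclosing circle is the circumcircle.
Circumcentre = (22/7, 25/14), r² = 3485/196.

3485/196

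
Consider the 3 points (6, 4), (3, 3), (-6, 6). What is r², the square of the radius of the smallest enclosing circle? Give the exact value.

Call the three points A, B, C in the order given.
Side lengths²: AB² = 10, AC² = 148, BC² = 90.
Since AC² = 148 ≥ 90 + 10 = 100, the angle opposite AC is not acute, so the smallest enclosing circle has AC as diameter.
Centre = midpoint of AC = (0, 5), r² = 148/4 = 37.

37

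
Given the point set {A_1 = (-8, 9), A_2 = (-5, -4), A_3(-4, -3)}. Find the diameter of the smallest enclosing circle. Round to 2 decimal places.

Side lengths²: A_1A_2² = 178, A_1A_3² = 160, A_2A_3² = 2.
Since A_1A_2² = 178 ≥ 160 + 2 = 162, the angle opposite A_1A_2 is not acute, so the smallest enclosing circle has A_1A_2 as diameter.
Centre = midpoint of A_1A_2 = (-6.5, 2.5), r² = 178/4 = 44.5.
Diameter = 2r = 2√(44.5) ≈ 13.34.

13.34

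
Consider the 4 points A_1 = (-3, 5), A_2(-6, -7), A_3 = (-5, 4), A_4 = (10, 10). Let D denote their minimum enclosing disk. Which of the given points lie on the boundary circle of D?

The farthest pair is A_2–A_4 with squared distance 545. The circle on this segment as diameter has centre (2, 1.5) and r² = 545/4 = 136.25.
Check A_1: distance² to centre = 37.25 ≤ 136.25, so it lies inside.
All remaining points lie in this disk, and no smaller disk contains both endpoints, so this is the minimum enclosing circle.
The points at distance exactly r from the centre are A_2, A_4 — 2 points.

A_2, A_4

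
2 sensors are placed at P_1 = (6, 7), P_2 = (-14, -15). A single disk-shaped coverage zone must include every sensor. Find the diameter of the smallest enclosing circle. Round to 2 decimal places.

The smallest circle enclosing two points has them as diameter endpoints.
Centre = midpoint = (-4, -4); r² = |P_1P_2|²/4 = 884/4 = 221.
Diameter = 2r = 2√221 ≈ 29.73.

29.73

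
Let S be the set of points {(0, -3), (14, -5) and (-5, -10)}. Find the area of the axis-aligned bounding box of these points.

x ranges over [-5, 14], width 19.
y ranges over [-10, -3], height 7.
Area = 19 × 7 = 133.

133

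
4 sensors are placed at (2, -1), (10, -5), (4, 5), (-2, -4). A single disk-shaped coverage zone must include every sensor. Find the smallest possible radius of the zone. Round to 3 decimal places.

6.662

A smallest enclosing disk is always determined by at most three of the input points on its boundary.
The minimum enclosing circle is determined by three boundary points: (10, -5), (4, 5), (-2, -4).
Their circumcentre is (161/38, -63/38) with r² = 32045/722.
The farthest remaining point (2, -1) is at distance² 3925/722 ≤ 32045/722.
r = √(32045/722) ≈ 6.662.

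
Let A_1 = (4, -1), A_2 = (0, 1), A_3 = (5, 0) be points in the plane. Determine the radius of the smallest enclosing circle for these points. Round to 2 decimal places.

Side lengths²: A_1A_2² = 20, A_1A_3² = 2, A_2A_3² = 26.
Since A_2A_3² = 26 ≥ 20 + 2 = 22, the angle opposite A_2A_3 is not acute, so the smallest enclosing circle has A_2A_3 as diameter.
Centre = midpoint of A_2A_3 = (2.5, 0.5), r² = 26/4 = 6.5.
r = √(6.5) ≈ 2.55.

2.55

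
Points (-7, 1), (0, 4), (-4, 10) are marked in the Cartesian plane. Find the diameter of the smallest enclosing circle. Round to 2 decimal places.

9.65

Call the three points A, B, C in the order given.
Side lengths²: AB² = 58, AC² = 90, BC² = 52.
Since AC² = 90 < 58 + 52 = 110, the triangle is acute, so the smallest enclosing circle is the circumcircle.
Circumcentre = (-14/3, 47/9), r² = 1885/81.
Diameter = 2r = 2√(1885/81) ≈ 9.65.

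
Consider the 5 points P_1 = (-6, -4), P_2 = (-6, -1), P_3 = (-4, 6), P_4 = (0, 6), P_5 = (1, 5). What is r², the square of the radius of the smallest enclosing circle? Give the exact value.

34

The farthest pair is P_1–P_4 with squared distance 136. The circle on this segment as diameter has centre (-3, 1) and r² = 136/4 = 34.
Check P_2: distance² to centre = 13 ≤ 34, so it lies inside.
All remaining points lie in this disk, and no smaller disk contains both endpoints, so this is the minimum enclosing circle.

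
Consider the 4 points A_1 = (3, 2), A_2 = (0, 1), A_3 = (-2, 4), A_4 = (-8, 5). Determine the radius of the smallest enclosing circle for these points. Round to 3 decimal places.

5.701

A smallest enclosing disk is always determined by at most three of the input points on its boundary.
The farthest pair is A_1–A_4 with squared distance 130. The circle on this segment as diameter has centre (-2.5, 3.5) and r² = 130/4 = 32.5.
Check A_2: distance² to centre = 12.5 ≤ 32.5, so it lies inside.
All remaining points lie in this disk, and no smaller disk contains both endpoints, so this is the minimum enclosing circle.
r = √(32.5) ≈ 5.701.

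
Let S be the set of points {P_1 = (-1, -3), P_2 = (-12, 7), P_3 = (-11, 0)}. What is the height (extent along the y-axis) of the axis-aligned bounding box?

10

max y = 7, min y = -3, so height = 10.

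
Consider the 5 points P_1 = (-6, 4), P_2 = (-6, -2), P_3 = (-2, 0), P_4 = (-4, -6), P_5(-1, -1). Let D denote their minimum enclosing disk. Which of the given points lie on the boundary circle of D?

By Welzl's lemma the MEC is supported by two points (diametrically opposite) or three points (on a circumcircle).
The farthest pair is P_1–P_4 with squared distance 104. The circle on this segment as diameter has centre (-5, -1) and r² = 104/4 = 26.
Check P_2: distance² to centre = 2 ≤ 26, so it lies inside.
All remaining points lie in this disk, and no smaller disk contains both endpoints, so this is the minimum enclosing circle.
The points at distance exactly r from the centre are P_1, P_4 — 2 points.

P_1, P_4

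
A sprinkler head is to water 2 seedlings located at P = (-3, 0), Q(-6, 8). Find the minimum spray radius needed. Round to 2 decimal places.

The smallest circle enclosing two points has them as diameter endpoints.
Centre = midpoint = (-4.5, 4); r² = |PQ|²/4 = 73/4 = 18.25.
r = √(18.25) ≈ 4.27.

4.27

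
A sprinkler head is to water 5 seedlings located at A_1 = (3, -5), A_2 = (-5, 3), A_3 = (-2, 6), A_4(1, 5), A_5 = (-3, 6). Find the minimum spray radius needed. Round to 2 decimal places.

6.26

By Welzl's lemma the MEC is supported by two points (diametrically opposite) or three points (on a circumcircle).
The farthest pair is A_1–A_5 with squared distance 157. The circle on this segment as diameter has centre (0, 0.5) and r² = 157/4 = 39.25.
Check A_2: distance² to centre = 31.25 ≤ 39.25, so it lies inside.
All remaining points lie in this disk, and no smaller disk contains both endpoints, so this is the minimum enclosing circle.
r = √(39.25) ≈ 6.26.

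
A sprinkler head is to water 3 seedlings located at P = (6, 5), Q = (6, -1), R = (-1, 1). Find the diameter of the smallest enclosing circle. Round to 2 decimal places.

8.38

Side lengths²: PQ² = 36, PR² = 65, QR² = 53.
Since PR² = 65 < 53 + 36 = 89, the triangle is acute, so the smallest enclosing circle is the circumcircle.
Circumcentre = (43/14, 2), r² = 3445/196.
Diameter = 2r = 2√(3445/196) ≈ 8.38.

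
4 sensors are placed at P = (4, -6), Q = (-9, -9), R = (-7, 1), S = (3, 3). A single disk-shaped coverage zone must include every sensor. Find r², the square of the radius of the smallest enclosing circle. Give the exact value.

By Welzl's lemma the MEC is supported by two points (diametrically opposite) or three points (on a circumcircle).
The farthest pair is Q–S with squared distance 288. The circle on this segment as diameter has centre (-3, -3) and r² = 288/4 = 72.
Check P: distance² to centre = 58 ≤ 72, so it lies inside.
All remaining points lie in this disk, and no smaller disk contains both endpoints, so this is the minimum enclosing circle.

72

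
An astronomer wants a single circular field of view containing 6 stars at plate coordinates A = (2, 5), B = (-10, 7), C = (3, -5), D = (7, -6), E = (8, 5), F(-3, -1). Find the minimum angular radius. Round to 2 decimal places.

10.70

A smallest enclosing disk is always determined by at most three of the input points on its boundary.
The farthest pair is B–D with squared distance 458. The circle on this segment as diameter has centre (-1.5, 0.5) and r² = 458/4 = 114.5.
Check A: distance² to centre = 32.5 ≤ 114.5, so it lies inside.
All remaining points lie in this disk, and no smaller disk contains both endpoints, so this is the minimum enclosing circle.
r = √(114.5) ≈ 10.70.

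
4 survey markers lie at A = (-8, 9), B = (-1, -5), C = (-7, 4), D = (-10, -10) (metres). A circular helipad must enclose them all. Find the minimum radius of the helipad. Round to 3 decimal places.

The minimum enclosing circle of a finite set is fixed by two of the points (as a diameter) or three (as a circumcircle).
The farthest pair is A–D with squared distance 365. The circle on this segment as diameter has centre (-9, -0.5) and r² = 365/4 = 91.25.
Check B: distance² to centre = 84.25 ≤ 91.25, so it lies inside.
All remaining points lie in this disk, and no smaller disk contains both endpoints, so this is the minimum enclosing circle.
r = √(91.25) ≈ 9.552.

9.552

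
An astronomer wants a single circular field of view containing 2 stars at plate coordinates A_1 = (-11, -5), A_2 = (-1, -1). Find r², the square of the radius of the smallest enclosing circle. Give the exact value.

The smallest circle enclosing two points has them as diameter endpoints.
Centre = midpoint = (-6, -3); r² = |A_1A_2|²/4 = 116/4 = 29.

29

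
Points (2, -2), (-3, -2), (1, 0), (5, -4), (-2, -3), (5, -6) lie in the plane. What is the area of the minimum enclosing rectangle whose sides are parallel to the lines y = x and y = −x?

36

In coordinates u = x + y, v = x − y the rectangle is axis-aligned; the map (x,y)→(u,v) scales areas by 2.
u-values: 0, -5, 1, 1, -5, -1; range = 1 − (-5) = 6.
v-values: 4, -1, 1, 9, 1, 11; range = 11 − (-1) = 12.
Area = (6 × 12) / 2 = 36.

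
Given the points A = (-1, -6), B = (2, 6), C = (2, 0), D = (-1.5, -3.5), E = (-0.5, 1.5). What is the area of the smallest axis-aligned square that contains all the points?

144

The bounding box has width 3.5 and height 12.
An axis-aligned square enclosing the set must have side ≥ max(width, height).
So the minimum side is max(3.5, 12) = 12.
Area = 12² = 144.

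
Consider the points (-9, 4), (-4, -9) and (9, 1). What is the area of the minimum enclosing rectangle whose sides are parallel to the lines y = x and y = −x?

In coordinates u = x + y, v = x − y the rectangle is axis-aligned; the map (x,y)→(u,v) scales areas by 2.
u-values: -5, -13, 10; range = 10 − (-13) = 23.
v-values: -13, 5, 8; range = 8 − (-13) = 21.
Area = (23 × 21) / 2 = 241.5.

241.5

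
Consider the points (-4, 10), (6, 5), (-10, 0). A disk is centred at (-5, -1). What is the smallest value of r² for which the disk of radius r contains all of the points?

157

The required radius is the distance from (-5, -1) to the farthest point.
Squared distances: 122, 157, 26.
Maximum is 157, attained at (6, 5).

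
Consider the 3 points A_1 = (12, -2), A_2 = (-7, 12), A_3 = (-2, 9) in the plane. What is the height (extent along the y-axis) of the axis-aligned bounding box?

14

max y = 12, min y = -2, so height = 14.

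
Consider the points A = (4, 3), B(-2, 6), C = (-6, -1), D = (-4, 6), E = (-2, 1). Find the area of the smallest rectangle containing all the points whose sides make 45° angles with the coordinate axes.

77

In coordinates u = x + y, v = x − y the rectangle is axis-aligned; the map (x,y)→(u,v) scales areas by 2.
u-values: 7, 4, -7, 2, -1; range = 7 − (-7) = 14.
v-values: 1, -8, -5, -10, -3; range = 1 − (-10) = 11.
Area = (14 × 11) / 2 = 77.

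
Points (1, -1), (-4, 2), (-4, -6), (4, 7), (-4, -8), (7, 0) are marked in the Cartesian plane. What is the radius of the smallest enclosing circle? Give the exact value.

The farthest pair is (4, 7)–(-4, -8) with squared distance 289. The circle on this segment as diameter has centre (0, -0.5) and r² = 289/4 = 72.25.
Check (1, -1): distance² to centre = 1.25 ≤ 72.25, so it lies inside.
All remaining points lie in this disk, and no smaller disk contains both endpoints, so this is the minimum enclosing circle.
r = √(72.25) = 8.5.

8.5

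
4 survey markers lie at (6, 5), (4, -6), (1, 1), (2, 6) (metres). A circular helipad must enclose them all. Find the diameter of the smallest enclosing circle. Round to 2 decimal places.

12.17

The minimum enclosing circle of a finite set is fixed by two of the points (as a diameter) or three (as a circumcircle).
The farthest pair is (4, -6)–(2, 6) with squared distance 148. The circle on this segment as diameter has centre (3, 0) and r² = 148/4 = 37.
Check (6, 5): distance² to centre = 34 ≤ 37, so it lies inside.
All remaining points lie in this disk, and no smaller disk contains both endpoints, so this is the minimum enclosing circle.
Diameter = 2r = 2√37 ≈ 12.17.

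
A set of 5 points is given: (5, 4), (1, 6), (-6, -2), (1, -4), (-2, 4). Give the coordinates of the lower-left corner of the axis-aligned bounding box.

x-range [-6, 5], y-range [-4, 6].
The lower-left corner is (-6, -4).

(-6, -4)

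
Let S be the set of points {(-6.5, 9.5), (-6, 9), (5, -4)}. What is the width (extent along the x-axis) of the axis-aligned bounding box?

11.5

max x = 5, min x = -6.5, so width = 11.5.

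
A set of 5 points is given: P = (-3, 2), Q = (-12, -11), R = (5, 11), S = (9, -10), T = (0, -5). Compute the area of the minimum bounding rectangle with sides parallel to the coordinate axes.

x ranges over [-12, 9], width 21.
y ranges over [-11, 11], height 22.
Area = 21 × 22 = 462.

462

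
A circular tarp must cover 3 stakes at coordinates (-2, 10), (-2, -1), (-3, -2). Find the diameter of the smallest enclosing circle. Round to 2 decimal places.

Call the three points A, B, C in the order given.
Side lengths²: AB² = 121, AC² = 145, BC² = 2.
Since AC² = 145 ≥ 121 + 2 = 123, the angle opposite AC is not acute, so the smallest enclosing circle has AC as diameter.
Centre = midpoint of AC = (-2.5, 4), r² = 145/4 = 36.25.
Diameter = 2r = 2√(36.25) ≈ 12.04.

12.04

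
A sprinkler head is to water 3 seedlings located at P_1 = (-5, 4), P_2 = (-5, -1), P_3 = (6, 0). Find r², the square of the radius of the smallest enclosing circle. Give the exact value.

Side lengths²: P_1P_2² = 25, P_1P_3² = 137, P_2P_3² = 122.
Since P_1P_3² = 137 < 122 + 25 = 147, the triangle is acute, so the smallest enclosing circle is the circumcircle.
Circumcentre = (7/22, 1.5), r² = 8357/242.

8357/242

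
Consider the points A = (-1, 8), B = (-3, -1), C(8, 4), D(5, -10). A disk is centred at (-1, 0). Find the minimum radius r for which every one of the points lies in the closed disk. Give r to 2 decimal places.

11.66

The required radius is the distance from (-1, 0) to the farthest point.
Squared distances: 64, 5, 97, 136.
Maximum is 136, attained at D.
r = √136 ≈ 11.66.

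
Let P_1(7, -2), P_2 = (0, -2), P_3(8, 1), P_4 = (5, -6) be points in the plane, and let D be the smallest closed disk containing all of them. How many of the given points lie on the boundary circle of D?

A smallest enclosing disk is always determined by at most three of the input points on its boundary.
The minimum enclosing circle is determined by three boundary points: P_2, P_3, P_4.
Their circumcentre is (415/94, -151/94) with r² = 86797/4418.
The farthest remaining point P_1 is at distance² 30209/4418 ≤ 86797/4418.
The points at distance exactly r from the centre are P_2, P_3, P_4 — 3 points.

3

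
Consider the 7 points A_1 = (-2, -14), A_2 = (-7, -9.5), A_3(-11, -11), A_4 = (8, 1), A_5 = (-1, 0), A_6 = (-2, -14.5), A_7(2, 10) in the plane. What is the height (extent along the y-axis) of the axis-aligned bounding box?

max y = 10, min y = -14.5, so height = 24.5.

24.5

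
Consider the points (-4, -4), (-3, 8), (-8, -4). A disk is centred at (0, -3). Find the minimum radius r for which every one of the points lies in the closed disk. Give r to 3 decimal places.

The required radius is the distance from (0, -3) to the farthest point.
Squared distances: 17, 130, 65.
Maximum is 130, attained at (-3, 8).
r = √130 ≈ 11.402.

11.402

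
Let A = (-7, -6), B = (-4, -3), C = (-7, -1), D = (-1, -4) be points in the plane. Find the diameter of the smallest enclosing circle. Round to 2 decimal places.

A smallest enclosing disk is always determined by at most three of the input points on its boundary.
The minimum enclosing circle is determined by three boundary points: A, C, D.
Their circumcentre is (-4.5, -3.5) with r² = 12.5.
The farthest remaining point B is at distance² 0.5 ≤ 12.5.
Diameter = 2r = 2√(12.5) ≈ 7.07.

7.07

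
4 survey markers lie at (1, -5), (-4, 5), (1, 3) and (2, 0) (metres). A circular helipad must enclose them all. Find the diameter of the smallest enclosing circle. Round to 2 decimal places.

11.18

A smallest enclosing disk is always determined by at most three of the input points on its boundary.
The farthest pair is (1, -5)–(-4, 5) with squared distance 125. The circle on this segment as diameter has centre (-1.5, 0) and r² = 125/4 = 31.25.
Check (1, 3): distance² to centre = 15.25 ≤ 31.25, so it lies inside.
All remaining points lie in this disk, and no smaller disk contains both endpoints, so this is the minimum enclosing circle.
Diameter = 2r = 2√(31.25) ≈ 11.18.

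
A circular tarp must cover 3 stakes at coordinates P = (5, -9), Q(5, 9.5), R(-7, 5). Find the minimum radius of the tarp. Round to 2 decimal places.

Side lengths²: PQ² = 342.25, PR² = 340, QR² = 164.25.
Since PQ² = 342.25 < 340 + 164.25 = 504.25, the triangle is acute, so the smallest enclosing circle is the circumcircle.
Circumcentre = (1.625, 0.25), r² = 96.953125.
r = √(96.953125) ≈ 9.85.

9.85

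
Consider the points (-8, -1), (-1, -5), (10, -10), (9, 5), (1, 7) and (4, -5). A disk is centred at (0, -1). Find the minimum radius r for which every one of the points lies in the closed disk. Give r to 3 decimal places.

The required radius is the distance from (0, -1) to the farthest point.
Squared distances: 64, 17, 181, 117, 65, 32.
Maximum is 181, attained at (10, -10).
r = √181 ≈ 13.454.

13.454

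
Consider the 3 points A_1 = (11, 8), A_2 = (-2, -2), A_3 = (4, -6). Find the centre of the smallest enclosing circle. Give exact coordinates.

(5.125, 2.1875)

Side lengths²: A_1A_2² = 269, A_1A_3² = 245, A_2A_3² = 52.
Since A_1A_2² = 269 < 245 + 52 = 297, the triangle is acute, so the smallest enclosing circle is the circumcircle.
Circumcentre = (5.125, 2.1875), r² = 68.30078125.
Centre = (5.125, 2.1875).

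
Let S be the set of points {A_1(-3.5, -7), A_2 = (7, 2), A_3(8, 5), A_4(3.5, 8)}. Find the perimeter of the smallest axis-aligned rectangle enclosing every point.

53

Width = max x − min x = 8 − (-3.5) = 11.5.
Height = max y − min y = 8 − (-7) = 15.
Perimeter = 2(11.5 + 15) = 53.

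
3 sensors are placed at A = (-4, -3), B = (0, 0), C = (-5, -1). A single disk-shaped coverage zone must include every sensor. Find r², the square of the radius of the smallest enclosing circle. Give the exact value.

1625/242

Side lengths²: AB² = 25, AC² = 5, BC² = 26.
Since BC² = 26 < 25 + 5 = 30, the triangle is acute, so the smallest enclosing circle is the circumcircle.
Circumcentre = (-53/22, -21/22), r² = 1625/242.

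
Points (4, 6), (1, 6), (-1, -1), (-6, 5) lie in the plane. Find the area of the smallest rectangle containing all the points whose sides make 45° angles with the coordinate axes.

66

In coordinates u = x + y, v = x − y the rectangle is axis-aligned; the map (x,y)→(u,v) scales areas by 2.
u-values: 10, 7, -2, -1; range = 10 − (-2) = 12.
v-values: -2, -5, 0, -11; range = 0 − (-11) = 11.
Area = (12 × 11) / 2 = 66.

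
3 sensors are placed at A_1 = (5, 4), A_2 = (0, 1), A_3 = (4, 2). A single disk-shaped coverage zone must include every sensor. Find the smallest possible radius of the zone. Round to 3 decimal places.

Side lengths²: A_1A_2² = 34, A_1A_3² = 5, A_2A_3² = 17.
Since A_1A_2² = 34 ≥ 17 + 5 = 22, the angle opposite A_1A_2 is not acute, so the smallest enclosing circle has A_1A_2 as diameter.
Centre = midpoint of A_1A_2 = (2.5, 2.5), r² = 34/4 = 8.5.
r = √(8.5) ≈ 2.915.

2.915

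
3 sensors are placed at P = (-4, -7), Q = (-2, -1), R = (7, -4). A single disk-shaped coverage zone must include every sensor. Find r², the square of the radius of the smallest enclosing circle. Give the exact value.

32.5

Side lengths²: PQ² = 40, PR² = 130, QR² = 90.
Since PR² = 130 ≥ 90 + 40 = 130, the angle opposite PR is not acute, so the smallest enclosing circle has PR as diameter.
Centre = midpoint of PR = (1.5, -5.5), r² = 130/4 = 32.5.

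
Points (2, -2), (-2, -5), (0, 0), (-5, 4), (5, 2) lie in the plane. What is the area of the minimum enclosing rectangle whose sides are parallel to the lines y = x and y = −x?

91

In coordinates u = x + y, v = x − y the rectangle is axis-aligned; the map (x,y)→(u,v) scales areas by 2.
u-values: 0, -7, 0, -1, 7; range = 7 − (-7) = 14.
v-values: 4, 3, 0, -9, 3; range = 4 − (-9) = 13.
Area = (14 × 13) / 2 = 91.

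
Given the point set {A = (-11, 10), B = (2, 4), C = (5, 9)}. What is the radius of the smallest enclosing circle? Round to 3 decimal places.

Side lengths²: AB² = 205, AC² = 257, BC² = 34.
Since AC² = 257 ≥ 205 + 34 = 239, the angle opposite AC is not acute, so the smallest enclosing circle has AC as diameter.
Centre = midpoint of AC = (-3, 9.5), r² = 257/4 = 64.25.
r = √(64.25) ≈ 8.016.

8.016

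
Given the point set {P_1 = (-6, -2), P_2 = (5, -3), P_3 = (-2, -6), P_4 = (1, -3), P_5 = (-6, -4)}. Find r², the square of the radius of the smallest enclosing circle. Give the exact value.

3721/121

By Welzl's lemma the MEC is supported by two points (diametrically opposite) or three points (on a circumcircle).
The minimum enclosing circle is determined by three boundary points: P_1, P_2, P_5.
Their circumcentre is (-6/11, -3) with r² = 3721/121.
The farthest remaining point P_3 is at distance² 1345/121 ≤ 3721/121.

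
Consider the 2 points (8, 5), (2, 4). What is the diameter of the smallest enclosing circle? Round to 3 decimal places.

6.083

The smallest circle enclosing two points has them as diameter endpoints.
Centre = midpoint = (5, 4.5); r² = |(8, 5)−(2, 4)|²/4 = 37/4 = 9.25.
Diameter = 2r = 2√(9.25) ≈ 6.083.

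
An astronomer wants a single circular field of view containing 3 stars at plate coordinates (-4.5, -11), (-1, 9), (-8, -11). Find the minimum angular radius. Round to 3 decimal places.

10.595

Call the three points A, B, C in the order given.
Side lengths²: AB² = 412.25, AC² = 12.25, BC² = 449.
Since BC² = 449 ≥ 412.25 + 12.25 = 424.5, the angle opposite BC is not acute, so the smallest enclosing circle has BC as diameter.
Centre = midpoint of BC = (-4.5, -1), r² = 449/4 = 112.25.
r = √(112.25) ≈ 10.595.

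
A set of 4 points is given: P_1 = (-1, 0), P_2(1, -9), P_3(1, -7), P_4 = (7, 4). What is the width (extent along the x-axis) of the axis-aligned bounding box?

max x = 7, min x = -1, so width = 8.

8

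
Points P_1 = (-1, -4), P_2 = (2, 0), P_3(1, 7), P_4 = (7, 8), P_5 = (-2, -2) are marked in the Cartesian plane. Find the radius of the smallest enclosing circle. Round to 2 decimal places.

A smallest enclosing disk is always determined by at most three of the input points on its boundary.
The farthest pair is P_1–P_4 with squared distance 208. The circle on this segment as diameter has centre (3, 2) and r² = 208/4 = 52.
Check P_2: distance² to centre = 5 ≤ 52, so it lies inside.
All remaining points lie in this disk, and no smaller disk contains both endpoints, so this is the minimum enclosing circle.
r = √52 ≈ 7.21.

7.21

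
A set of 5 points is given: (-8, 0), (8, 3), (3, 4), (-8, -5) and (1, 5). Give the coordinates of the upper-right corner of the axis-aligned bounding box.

(8, 5)

x-range [-8, 8], y-range [-5, 5].
The upper-right corner is (8, 5).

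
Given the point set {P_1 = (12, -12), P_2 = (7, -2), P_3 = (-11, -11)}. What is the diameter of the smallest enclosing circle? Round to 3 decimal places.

Side lengths²: P_1P_2² = 125, P_1P_3² = 530, P_2P_3² = 405.
Since P_1P_3² = 530 ≥ 405 + 125 = 530, the angle opposite P_1P_3 is not acute, so the smallest enclosing circle has P_1P_3 as diameter.
Centre = midpoint of P_1P_3 = (0.5, -11.5), r² = 530/4 = 132.5.
Diameter = 2r = 2√(132.5) ≈ 23.022.

23.022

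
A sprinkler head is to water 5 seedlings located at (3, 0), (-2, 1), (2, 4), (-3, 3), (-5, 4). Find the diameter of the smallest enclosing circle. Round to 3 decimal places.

The minimum enclosing circle of a finite set is fixed by two of the points (as a diameter) or three (as a circumcircle).
The farthest pair is (3, 0)–(-5, 4) with squared distance 80. The circle on this segment as diameter has centre (-1, 2) and r² = 80/4 = 20.
Check (-2, 1): distance² to centre = 2 ≤ 20, so it lies inside.
All remaining points lie in this disk, and no smaller disk contains both endpoints, so this is the minimum enclosing circle.
Diameter = 2r = 2√20 ≈ 8.944.

8.944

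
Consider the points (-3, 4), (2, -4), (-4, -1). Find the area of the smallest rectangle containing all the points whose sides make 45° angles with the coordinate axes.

In coordinates u = x + y, v = x − y the rectangle is axis-aligned; the map (x,y)→(u,v) scales areas by 2.
u-values: 1, -2, -5; range = 1 − (-5) = 6.
v-values: -7, 6, -3; range = 6 − (-7) = 13.
Area = (6 × 13) / 2 = 39.

39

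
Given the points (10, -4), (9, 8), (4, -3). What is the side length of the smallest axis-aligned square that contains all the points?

The bounding box has width 6 and height 12.
An axis-aligned square enclosing the set must have side ≥ max(width, height).
So the minimum side is max(6, 12) = 12.

12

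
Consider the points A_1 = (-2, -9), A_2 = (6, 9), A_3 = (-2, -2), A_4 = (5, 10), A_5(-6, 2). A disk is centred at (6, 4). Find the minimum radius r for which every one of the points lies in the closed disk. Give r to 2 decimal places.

15.26

The required radius is the distance from (6, 4) to the farthest point.
Squared distances: 233, 25, 100, 37, 148.
Maximum is 233, attained at A_1.
r = √233 ≈ 15.26.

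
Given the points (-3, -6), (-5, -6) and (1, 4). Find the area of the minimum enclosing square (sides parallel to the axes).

The bounding box has width 6 and height 10.
An axis-aligned square enclosing the set must have side ≥ max(width, height).
So the minimum side is max(6, 10) = 10.
Area = 10² = 100.

100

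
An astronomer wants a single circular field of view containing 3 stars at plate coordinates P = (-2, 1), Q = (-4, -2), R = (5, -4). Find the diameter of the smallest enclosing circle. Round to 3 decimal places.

Side lengths²: PQ² = 13, PR² = 74, QR² = 85.
Since QR² = 85 < 74 + 13 = 87, the triangle is acute, so the smallest enclosing circle is the circumcircle.
Circumcentre = (33/62, -177/62), r² = 40885/1922.
Diameter = 2r = 2√(40885/1922) ≈ 9.224.

9.224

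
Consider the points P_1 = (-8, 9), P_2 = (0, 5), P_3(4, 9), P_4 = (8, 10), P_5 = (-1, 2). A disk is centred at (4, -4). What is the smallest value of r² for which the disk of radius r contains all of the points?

313

The required radius is the distance from (4, -4) to the farthest point.
Squared distances: 313, 97, 169, 212, 61.
Maximum is 313, attained at P_1.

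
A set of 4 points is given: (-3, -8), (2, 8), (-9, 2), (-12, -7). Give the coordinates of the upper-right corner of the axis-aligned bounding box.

(2, 8)

x-range [-12, 2], y-range [-8, 8].
The upper-right corner is (2, 8).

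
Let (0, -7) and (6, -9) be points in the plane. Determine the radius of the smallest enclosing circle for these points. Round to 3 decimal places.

The smallest circle enclosing two points has them as diameter endpoints.
Centre = midpoint = (3, -8); r² = |(0, -7)−(6, -9)|²/4 = 40/4 = 10.
r = √10 ≈ 3.162.

3.162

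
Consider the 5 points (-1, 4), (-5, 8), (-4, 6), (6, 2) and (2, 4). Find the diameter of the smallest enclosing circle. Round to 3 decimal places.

A smallest enclosing disk is always determined by at most three of the input points on its boundary.
The farthest pair is (-5, 8)–(6, 2) with squared distance 157. The circle on this segment as diameter has centre (0.5, 5) and r² = 157/4 = 39.25.
Check (-1, 4): distance² to centre = 3.25 ≤ 39.25, so it lies inside.
All remaining points lie in this disk, and no smaller disk contains both endpoints, so this is the minimum enclosing circle.
Diameter = 2r = 2√(39.25) ≈ 12.530.

12.530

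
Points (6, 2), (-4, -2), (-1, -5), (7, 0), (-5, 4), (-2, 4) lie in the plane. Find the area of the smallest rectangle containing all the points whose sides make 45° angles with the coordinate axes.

In coordinates u = x + y, v = x − y the rectangle is axis-aligned; the map (x,y)→(u,v) scales areas by 2.
u-values: 8, -6, -6, 7, -1, 2; range = 8 − (-6) = 14.
v-values: 4, -2, 4, 7, -9, -6; range = 7 − (-9) = 16.
Area = (14 × 16) / 2 = 112.

112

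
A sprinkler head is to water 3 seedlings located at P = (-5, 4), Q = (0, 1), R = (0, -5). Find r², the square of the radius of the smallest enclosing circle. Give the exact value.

26.5

Side lengths²: PQ² = 34, PR² = 106, QR² = 36.
Since PR² = 106 ≥ 36 + 34 = 70, the angle opposite PR is not acute, so the smallest enclosing circle has PR as diameter.
Centre = midpoint of PR = (-2.5, -0.5), r² = 106/4 = 26.5.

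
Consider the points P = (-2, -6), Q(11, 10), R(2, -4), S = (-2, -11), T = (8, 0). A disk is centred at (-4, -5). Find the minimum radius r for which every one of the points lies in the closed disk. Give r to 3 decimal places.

21.213

The required radius is the distance from (-4, -5) to the farthest point.
Squared distances: 5, 450, 37, 40, 169.
Maximum is 450, attained at Q.
r = √450 ≈ 21.213.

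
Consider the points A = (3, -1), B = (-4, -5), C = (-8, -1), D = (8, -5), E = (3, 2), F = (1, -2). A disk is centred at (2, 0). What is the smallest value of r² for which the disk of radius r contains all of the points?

The required radius is the distance from (2, 0) to the farthest point.
Squared distances: 2, 61, 101, 61, 5, 5.
Maximum is 101, attained at C.

101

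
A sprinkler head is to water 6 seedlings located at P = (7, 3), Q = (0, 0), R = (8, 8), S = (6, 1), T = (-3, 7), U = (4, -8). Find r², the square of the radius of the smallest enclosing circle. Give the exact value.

142069/1849

By Welzl's lemma the MEC is supported by two points (diametrically opposite) or three points (on a circumcircle).
The minimum enclosing circle is determined by three boundary points: R, T, U.
Their circumcentre is (134/43, 31/43) with r² = 142069/1849.
The farthest remaining point P is at distance² 37493/1849 ≤ 142069/1849.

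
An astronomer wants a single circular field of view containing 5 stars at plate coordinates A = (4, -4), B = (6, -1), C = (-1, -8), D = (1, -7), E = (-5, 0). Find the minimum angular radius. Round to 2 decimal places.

5.82

A smallest enclosing disk is always determined by at most three of the input points on its boundary.
The minimum enclosing circle is determined by three boundary points: B, C, E.
Their circumcentre is (1/3, -7/3) with r² = 305/9.
The farthest remaining point D is at distance² 200/9 ≤ 305/9.
r = √(305/9) ≈ 5.82.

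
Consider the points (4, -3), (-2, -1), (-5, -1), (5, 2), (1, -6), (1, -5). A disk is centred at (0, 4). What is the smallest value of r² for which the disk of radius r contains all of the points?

101

The required radius is the distance from (0, 4) to the farthest point.
Squared distances: 65, 29, 50, 29, 101, 82.
Maximum is 101, attained at (1, -6).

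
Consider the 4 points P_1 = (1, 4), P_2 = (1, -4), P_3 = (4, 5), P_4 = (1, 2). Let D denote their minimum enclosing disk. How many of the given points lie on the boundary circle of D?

The minimum enclosing circle of a finite set is fixed by two of the points (as a diameter) or three (as a circumcircle).
The farthest pair is P_2–P_3 with squared distance 90. The circle on this segment as diameter has centre (2.5, 0.5) and r² = 90/4 = 22.5.
Check P_1: distance² to centre = 14.5 ≤ 22.5, so it lies inside.
All remaining points lie in this disk, and no smaller disk contains both endpoints, so this is the minimum enclosing circle.
The points at distance exactly r from the centre are P_2, P_3 — 2 points.

2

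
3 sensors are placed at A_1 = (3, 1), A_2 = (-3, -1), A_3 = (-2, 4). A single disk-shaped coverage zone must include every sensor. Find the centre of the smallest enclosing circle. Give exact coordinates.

(-5/14, 15/14)

Side lengths²: A_1A_2² = 40, A_1A_3² = 34, A_2A_3² = 26.
Since A_1A_2² = 40 < 34 + 26 = 60, the triangle is acute, so the smallest enclosing circle is the circumcircle.
Circumcentre = (-5/14, 15/14), r² = 1105/98.
Centre = (-5/14, 15/14).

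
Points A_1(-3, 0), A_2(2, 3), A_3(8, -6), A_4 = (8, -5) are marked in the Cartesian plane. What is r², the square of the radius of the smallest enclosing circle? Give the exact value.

39.25

The farthest pair is A_1–A_3 with squared distance 157. The circle on this segment as diameter has centre (2.5, -3) and r² = 157/4 = 39.25.
Check A_2: distance² to centre = 36.25 ≤ 39.25, so it lies inside.
All remaining points lie in this disk, and no smaller disk contains both endpoints, so this is the minimum enclosing circle.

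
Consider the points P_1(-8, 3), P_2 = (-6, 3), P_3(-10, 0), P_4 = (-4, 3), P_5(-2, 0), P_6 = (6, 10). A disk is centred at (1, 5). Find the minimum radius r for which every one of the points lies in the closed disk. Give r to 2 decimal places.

The required radius is the distance from (1, 5) to the farthest point.
Squared distances: 85, 53, 146, 29, 34, 50.
Maximum is 146, attained at P_3.
r = √146 ≈ 12.08.

12.08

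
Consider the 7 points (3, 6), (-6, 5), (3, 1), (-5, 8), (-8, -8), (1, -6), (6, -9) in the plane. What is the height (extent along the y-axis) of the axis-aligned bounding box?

17

max y = 8, min y = -9, so height = 17.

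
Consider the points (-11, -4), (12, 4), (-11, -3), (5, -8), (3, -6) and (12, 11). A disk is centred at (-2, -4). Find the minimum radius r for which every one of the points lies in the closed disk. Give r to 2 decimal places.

20.52

The required radius is the distance from (-2, -4) to the farthest point.
Squared distances: 81, 260, 82, 65, 29, 421.
Maximum is 421, attained at (12, 11).
r = √421 ≈ 20.52.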